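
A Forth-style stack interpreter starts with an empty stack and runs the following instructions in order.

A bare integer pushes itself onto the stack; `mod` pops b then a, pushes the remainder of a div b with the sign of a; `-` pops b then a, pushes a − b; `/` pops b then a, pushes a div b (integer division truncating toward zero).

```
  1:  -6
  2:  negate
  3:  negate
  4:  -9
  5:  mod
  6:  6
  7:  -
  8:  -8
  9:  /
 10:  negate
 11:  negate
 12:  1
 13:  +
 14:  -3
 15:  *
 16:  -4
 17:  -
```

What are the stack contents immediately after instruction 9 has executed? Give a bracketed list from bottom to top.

[1]

-6      [-6]
negate  [6]
negate  [-6]
-9      [-6, -9]
mod     [-6]
6       [-6, 6]
-       [-12]
-8      [-12, -8]
/       [1]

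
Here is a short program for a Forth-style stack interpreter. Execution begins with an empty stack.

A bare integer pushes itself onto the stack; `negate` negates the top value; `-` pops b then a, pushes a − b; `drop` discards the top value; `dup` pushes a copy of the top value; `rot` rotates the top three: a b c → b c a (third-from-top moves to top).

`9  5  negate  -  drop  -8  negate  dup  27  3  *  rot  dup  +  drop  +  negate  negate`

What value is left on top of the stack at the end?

9      → 9
5      → 9 5
negate → 9 -5
-      → 14
drop   → (empty)
-8     → -8
negate → 8
dup    → 8 8
27     → 8 8 27
3      → 8 8 27 3
*      → 8 8 81
rot    → 8 81 8
dup    → 8 81 8 8
+      → 8 81 16
drop   → 8 81
+      → 89
negate → -89
negate → 89

89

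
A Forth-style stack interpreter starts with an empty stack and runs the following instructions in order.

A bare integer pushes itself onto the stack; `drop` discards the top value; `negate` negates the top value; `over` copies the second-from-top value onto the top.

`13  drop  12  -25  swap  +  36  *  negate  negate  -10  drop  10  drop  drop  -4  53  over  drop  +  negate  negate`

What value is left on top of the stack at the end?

13     -> [13]
drop   -> []
12     -> [12]
-25    -> [12, -25]
swap   -> [-25, 12]
+      -> [-13]
36     -> [-13, 36]
*      -> [-468]
negate -> [468]
negate -> [-468]
-10    -> [-468, -10]
drop   -> [-468]
10     -> [-468, 10]
drop   -> [-468]
drop   -> []
-4     -> [-4]
53     -> [-4, 53]
over   -> [-4, 53, -4]
drop   -> [-4, 53]
+      -> [49]
negate -> [-49]
negate -> [49]

49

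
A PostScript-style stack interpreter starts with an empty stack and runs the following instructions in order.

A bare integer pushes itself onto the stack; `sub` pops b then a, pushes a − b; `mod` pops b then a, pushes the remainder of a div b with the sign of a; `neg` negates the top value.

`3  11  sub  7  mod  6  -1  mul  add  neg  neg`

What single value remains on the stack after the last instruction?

-7

3   → 3
11  → 3 11
sub → -8
7   → -8 7
mod → -1
6   → -1 6
-1  → -1 6 -1
mul → -1 -6
add → -7
neg → 7
neg → -7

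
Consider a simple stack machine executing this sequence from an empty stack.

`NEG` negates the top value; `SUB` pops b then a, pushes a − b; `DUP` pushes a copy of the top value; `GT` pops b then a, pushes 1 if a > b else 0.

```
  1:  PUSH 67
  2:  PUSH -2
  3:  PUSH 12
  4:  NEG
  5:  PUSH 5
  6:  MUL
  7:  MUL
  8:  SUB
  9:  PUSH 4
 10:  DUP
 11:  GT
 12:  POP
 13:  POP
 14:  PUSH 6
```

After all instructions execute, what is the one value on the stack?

6

PUSH 67 -> [67]
PUSH -2 -> [67, -2]
PUSH 12 -> [67, -2, 12]
NEG     -> [67, -2, -12]
PUSH 5  -> [67, -2, -12, 5]
MUL     -> [67, -2, -60]
MUL     -> [67, 120]
SUB     -> [-53]
PUSH 4  -> [-53, 4]
DUP     -> [-53, 4, 4]
GT      -> [-53, 0]
POP     -> [-53]
POP     -> []
PUSH 6  -> [6]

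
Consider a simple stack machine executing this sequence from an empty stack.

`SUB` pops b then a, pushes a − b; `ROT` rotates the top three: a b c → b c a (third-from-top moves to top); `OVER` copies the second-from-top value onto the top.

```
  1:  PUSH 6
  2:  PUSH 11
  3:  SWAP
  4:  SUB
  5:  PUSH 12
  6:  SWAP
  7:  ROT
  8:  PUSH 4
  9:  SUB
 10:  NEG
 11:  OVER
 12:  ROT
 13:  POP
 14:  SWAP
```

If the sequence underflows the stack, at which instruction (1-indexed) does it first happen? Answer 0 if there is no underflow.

PUSH 6  → 6
PUSH 11 → 6 11
SWAP    → 11 6
SUB     → 5
PUSH 12 → 5 12
SWAP    → 12 5
ROT  — needs 3 operands, stack has 2 → underflow

7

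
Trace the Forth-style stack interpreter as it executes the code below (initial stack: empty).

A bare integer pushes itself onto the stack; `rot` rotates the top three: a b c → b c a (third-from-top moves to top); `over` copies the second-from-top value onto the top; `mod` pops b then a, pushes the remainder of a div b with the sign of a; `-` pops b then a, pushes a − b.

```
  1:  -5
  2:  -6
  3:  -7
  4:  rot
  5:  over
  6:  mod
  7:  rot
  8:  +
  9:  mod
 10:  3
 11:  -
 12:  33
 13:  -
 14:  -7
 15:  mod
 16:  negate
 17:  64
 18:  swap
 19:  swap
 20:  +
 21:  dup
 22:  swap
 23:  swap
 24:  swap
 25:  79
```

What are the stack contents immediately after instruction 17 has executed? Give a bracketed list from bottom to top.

-5      [-5]
-6      [-5, -6]
-7      [-5, -6, -7]
rot     [-6, -7, -5]
over    [-6, -7, -5, -7]
mod     [-6, -7, -5]
rot     [-7, -5, -6]
+       [-7, -11]
mod     [-7]
3       [-7, 3]
-       [-10]
33      [-10, 33]
-       [-43]
-7      [-43, -7]
mod     [-1]
negate  [1]
64      [1, 64]

[1, 64]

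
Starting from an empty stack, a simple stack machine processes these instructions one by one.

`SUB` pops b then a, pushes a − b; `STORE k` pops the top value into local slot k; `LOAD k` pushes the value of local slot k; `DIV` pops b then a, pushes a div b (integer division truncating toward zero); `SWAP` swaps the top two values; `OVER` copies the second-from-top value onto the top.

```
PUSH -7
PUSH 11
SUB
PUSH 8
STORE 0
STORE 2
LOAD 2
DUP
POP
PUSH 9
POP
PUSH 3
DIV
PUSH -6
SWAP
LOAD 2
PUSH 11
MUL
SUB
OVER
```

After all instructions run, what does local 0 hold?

8

PUSH -7 → [-7]
PUSH 11 → [-7, 11]
SUB     → [-18]
PUSH 8  → [-18, 8]
STORE 0 → [-18]
STORE 2 → []
LOAD 2  → [-18]
DUP     → [-18, -18]
POP     → [-18]
PUSH 9  → [-18, 9]
POP     → [-18]
PUSH 3  → [-18, 3]
DIV     → [-6]
PUSH -6 → [-6, -6]
SWAP    → [-6, -6]
LOAD 2  → [-6, -6, -18]
PUSH 11 → [-6, -6, -18, 11]
MUL     → [-6, -6, -198]
SUB     → [-6, 192]
OVER    → [-6, 192, -6]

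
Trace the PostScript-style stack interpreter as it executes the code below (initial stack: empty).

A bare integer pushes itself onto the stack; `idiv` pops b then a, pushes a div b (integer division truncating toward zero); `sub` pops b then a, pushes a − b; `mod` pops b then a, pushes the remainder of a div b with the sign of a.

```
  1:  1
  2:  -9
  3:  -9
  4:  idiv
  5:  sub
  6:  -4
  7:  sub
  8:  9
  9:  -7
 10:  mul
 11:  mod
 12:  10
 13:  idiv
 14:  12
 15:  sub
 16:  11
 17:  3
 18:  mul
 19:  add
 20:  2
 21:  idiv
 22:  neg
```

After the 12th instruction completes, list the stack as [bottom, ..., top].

1    -> [1]
-9   -> [1, -9]
-9   -> [1, -9, -9]
idiv -> [1, 1]
sub  -> [0]
-4   -> [0, -4]
sub  -> [4]
9    -> [4, 9]
-7   -> [4, 9, -7]
mul  -> [4, -63]
mod  -> [4]
10   -> [4, 10]

[4, 10]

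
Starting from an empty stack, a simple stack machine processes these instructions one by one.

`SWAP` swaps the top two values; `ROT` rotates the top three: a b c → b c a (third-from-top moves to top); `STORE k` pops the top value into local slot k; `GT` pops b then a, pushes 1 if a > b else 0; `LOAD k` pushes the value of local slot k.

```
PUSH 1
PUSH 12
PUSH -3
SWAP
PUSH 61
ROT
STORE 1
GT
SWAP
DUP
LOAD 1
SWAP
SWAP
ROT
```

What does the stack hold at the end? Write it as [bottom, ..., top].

PUSH 1  → [1]
PUSH 12 → [1, 12]
PUSH -3 → [1, 12, -3]
SWAP    → [1, -3, 12]
PUSH 61 → [1, -3, 12, 61]
ROT     → [1, 12, 61, -3]
STORE 1 → [1, 12, 61]
GT      → [1, 0]
SWAP    → [0, 1]
DUP     → [0, 1, 1]
LOAD 1  → [0, 1, 1, -3]
SWAP    → [0, 1, -3, 1]
SWAP    → [0, 1, 1, -3]
ROT     → [0, 1, -3, 1]

[0, 1, -3, 1]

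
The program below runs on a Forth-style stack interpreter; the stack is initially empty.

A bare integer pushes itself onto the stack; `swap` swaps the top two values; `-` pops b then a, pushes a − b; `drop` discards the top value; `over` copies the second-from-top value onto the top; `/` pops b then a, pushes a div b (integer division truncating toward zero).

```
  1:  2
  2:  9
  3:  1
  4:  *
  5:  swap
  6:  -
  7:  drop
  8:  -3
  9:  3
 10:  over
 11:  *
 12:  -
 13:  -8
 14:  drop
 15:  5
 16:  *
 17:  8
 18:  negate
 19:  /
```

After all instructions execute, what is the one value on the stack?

-3

2      : 2
9      : 2 9
1      : 2 9 1
*      : 2 9
swap   : 9 2
-      : 7
drop   : (empty)
-3     : -3
3      : -3 3
over   : -3 3 -3
*      : -3 -9
-      : 6
-8     : 6 -8
drop   : 6
5      : 6 5
*      : 30
8      : 30 8
negate : 30 -8
/      : -3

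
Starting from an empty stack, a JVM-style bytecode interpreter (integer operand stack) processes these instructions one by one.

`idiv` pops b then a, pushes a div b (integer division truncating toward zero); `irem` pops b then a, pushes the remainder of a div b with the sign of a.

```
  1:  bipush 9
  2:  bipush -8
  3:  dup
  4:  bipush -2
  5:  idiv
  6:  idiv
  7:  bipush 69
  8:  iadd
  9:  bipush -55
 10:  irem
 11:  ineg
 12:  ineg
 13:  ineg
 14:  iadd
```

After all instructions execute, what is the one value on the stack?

bipush 9   → [9]
bipush -8  → [9, -8]
dup        → [9, -8, -8]
bipush -2  → [9, -8, -8, -2]
idiv       → [9, -8, 4]
idiv       → [9, -2]
bipush 69  → [9, -2, 69]
iadd       → [9, 67]
bipush -55 → [9, 67, -55]
irem       → [9, 12]
ineg       → [9, -12]
ineg       → [9, 12]
ineg       → [9, -12]
iadd       → [-3]

-3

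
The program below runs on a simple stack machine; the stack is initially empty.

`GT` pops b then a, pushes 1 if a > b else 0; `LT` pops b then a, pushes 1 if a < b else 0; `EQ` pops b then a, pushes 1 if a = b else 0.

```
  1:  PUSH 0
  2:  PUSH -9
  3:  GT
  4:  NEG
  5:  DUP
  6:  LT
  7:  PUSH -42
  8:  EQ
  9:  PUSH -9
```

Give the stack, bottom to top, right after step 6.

PUSH 0  -> 0
PUSH -9 -> 0 -9
GT      -> 1
NEG     -> -1
DUP     -> -1 -1
LT      -> 0

[0]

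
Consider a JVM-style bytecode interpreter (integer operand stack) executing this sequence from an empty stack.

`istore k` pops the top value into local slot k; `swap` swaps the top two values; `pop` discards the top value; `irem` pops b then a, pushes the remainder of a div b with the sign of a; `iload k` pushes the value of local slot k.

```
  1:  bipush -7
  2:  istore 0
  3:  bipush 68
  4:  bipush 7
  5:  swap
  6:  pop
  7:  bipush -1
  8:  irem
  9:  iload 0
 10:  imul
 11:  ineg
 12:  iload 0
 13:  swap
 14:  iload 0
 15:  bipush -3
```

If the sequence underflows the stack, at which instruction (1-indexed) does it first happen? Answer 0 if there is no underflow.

0

bipush -7 : [-7]
istore 0  : []
bipush 68 : [68]
bipush 7  : [68, 7]
swap      : [7, 68]
pop       : [7]
bipush -1 : [7, -1]
irem      : [0]
iload 0   : [0, -7]
imul      : [0]
ineg      : [0]
iload 0   : [0, -7]
swap      : [-7, 0]
iload 0   : [-7, 0, -7]
bipush -3 : [-7, 0, -7, -3]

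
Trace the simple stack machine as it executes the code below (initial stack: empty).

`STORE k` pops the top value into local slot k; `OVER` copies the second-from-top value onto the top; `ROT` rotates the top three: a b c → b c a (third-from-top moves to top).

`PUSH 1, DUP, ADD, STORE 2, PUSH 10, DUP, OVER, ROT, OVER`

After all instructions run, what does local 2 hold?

2

PUSH 1  : 1
DUP     : 1 1
ADD     : 2
STORE 2 : (empty)
PUSH 10 : 10
DUP     : 10 10
OVER    : 10 10 10
ROT     : 10 10 10
OVER    : 10 10 10 10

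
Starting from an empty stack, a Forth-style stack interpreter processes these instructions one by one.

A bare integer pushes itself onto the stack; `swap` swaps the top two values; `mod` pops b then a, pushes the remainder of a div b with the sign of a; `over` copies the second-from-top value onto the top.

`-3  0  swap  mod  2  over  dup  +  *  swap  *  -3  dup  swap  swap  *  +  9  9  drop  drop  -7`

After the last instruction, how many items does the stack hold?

-3   : -3
0    : -3 0
swap : 0 -3
mod  : 0
2    : 0 2
over : 0 2 0
dup  : 0 2 0 0
+    : 0 2 0
*    : 0 0
swap : 0 0
*    : 0
-3   : 0 -3
dup  : 0 -3 -3
swap : 0 -3 -3
swap : 0 -3 -3
*    : 0 9
+    : 9
9    : 9 9
9    : 9 9 9
drop : 9 9
drop : 9
-7   : 9 -7

2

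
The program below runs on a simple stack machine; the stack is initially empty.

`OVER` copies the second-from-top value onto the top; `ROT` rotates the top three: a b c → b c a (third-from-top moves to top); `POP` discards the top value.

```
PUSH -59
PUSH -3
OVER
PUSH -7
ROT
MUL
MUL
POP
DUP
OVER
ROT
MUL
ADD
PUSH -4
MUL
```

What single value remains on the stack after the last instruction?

PUSH -59 -> [-59]
PUSH -3  -> [-59, -3]
OVER     -> [-59, -3, -59]
PUSH -7  -> [-59, -3, -59, -7]
ROT      -> [-59, -59, -7, -3]
MUL      -> [-59, -59, 21]
MUL      -> [-59, -1239]
POP      -> [-59]
DUP      -> [-59, -59]
OVER     -> [-59, -59, -59]
ROT      -> [-59, -59, -59]
MUL      -> [-59, 3481]
ADD      -> [3422]
PUSH -4  -> [3422, -4]
MUL      -> [-13688]

-13688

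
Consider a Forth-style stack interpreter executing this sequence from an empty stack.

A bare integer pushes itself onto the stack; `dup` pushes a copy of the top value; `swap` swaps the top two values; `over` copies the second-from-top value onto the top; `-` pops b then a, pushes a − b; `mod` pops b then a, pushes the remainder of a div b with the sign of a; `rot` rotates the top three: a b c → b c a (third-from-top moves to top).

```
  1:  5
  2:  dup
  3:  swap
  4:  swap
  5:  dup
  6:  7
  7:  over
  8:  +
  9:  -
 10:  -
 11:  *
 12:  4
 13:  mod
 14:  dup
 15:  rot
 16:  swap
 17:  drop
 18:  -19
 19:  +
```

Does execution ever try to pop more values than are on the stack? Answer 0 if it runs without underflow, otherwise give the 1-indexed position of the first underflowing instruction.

15

5     5
dup   5 5
swap  5 5
swap  5 5
dup   5 5 5
7     5 5 5 7
over  5 5 5 7 5
+     5 5 5 12
-     5 5 -7
-     5 12
*     60
4     60 4
mod   0
dup   0 0
rot  — needs 3 operands, stack has 2 → underflow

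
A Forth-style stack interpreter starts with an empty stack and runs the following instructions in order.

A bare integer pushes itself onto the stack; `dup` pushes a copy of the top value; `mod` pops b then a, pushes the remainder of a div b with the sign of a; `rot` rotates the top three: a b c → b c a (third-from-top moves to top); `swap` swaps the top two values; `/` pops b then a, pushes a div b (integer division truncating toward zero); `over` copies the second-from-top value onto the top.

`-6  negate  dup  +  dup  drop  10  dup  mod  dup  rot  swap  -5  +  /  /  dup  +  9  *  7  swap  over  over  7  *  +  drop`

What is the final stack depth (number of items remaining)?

-6     : -6
negate : 6
dup    : 6 6
+      : 12
dup    : 12 12
drop   : 12
10     : 12 10
dup    : 12 10 10
mod    : 12 0
dup    : 12 0 0
rot    : 0 0 12
swap   : 0 12 0
-5     : 0 12 0 -5
+      : 0 12 -5
/      : 0 -2
/      : 0
dup    : 0 0
+      : 0
9      : 0 9
*      : 0
7      : 0 7
swap   : 7 0
over   : 7 0 7
over   : 7 0 7 0
7      : 7 0 7 0 7
*      : 7 0 7 0
+      : 7 0 7
drop   : 7 0

2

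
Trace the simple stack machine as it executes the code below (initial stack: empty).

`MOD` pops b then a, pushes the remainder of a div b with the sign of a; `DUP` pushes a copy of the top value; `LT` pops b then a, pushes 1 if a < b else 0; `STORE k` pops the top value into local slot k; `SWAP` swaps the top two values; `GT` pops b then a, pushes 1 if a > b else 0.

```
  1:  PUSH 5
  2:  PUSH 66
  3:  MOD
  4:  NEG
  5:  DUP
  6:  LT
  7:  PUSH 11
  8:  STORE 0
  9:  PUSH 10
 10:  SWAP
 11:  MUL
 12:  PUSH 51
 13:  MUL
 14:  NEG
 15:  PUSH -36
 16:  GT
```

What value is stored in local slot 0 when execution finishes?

PUSH 5   -> 5
PUSH 66  -> 5 66
MOD      -> 5
NEG      -> -5
DUP      -> -5 -5
LT       -> 0
PUSH 11  -> 0 11
STORE 0  -> 0
PUSH 10  -> 0 10
SWAP     -> 10 0
MUL      -> 0
PUSH 51  -> 0 51
MUL      -> 0
NEG      -> 0
PUSH -36 -> 0 -36
GT       -> 1

11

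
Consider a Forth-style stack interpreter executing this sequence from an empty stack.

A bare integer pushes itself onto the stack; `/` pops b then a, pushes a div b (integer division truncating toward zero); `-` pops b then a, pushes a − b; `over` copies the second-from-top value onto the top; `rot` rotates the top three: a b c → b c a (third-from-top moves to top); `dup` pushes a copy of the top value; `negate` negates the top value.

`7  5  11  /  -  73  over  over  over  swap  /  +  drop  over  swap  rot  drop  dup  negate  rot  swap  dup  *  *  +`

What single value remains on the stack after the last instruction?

37376

7      → 7
5      → 7 5
11     → 7 5 11
/      → 7 0
-      → 7
73     → 7 73
over   → 7 73 7
over   → 7 73 7 73
over   → 7 73 7 73 7
swap   → 7 73 7 7 73
/      → 7 73 7 0
+      → 7 73 7
drop   → 7 73
over   → 7 73 7
swap   → 7 7 73
rot    → 7 73 7
drop   → 7 73
dup    → 7 73 73
negate → 7 73 -73
rot    → 73 -73 7
swap   → 73 7 -73
dup    → 73 7 -73 -73
*      → 73 7 5329
*      → 73 37303
+      → 37376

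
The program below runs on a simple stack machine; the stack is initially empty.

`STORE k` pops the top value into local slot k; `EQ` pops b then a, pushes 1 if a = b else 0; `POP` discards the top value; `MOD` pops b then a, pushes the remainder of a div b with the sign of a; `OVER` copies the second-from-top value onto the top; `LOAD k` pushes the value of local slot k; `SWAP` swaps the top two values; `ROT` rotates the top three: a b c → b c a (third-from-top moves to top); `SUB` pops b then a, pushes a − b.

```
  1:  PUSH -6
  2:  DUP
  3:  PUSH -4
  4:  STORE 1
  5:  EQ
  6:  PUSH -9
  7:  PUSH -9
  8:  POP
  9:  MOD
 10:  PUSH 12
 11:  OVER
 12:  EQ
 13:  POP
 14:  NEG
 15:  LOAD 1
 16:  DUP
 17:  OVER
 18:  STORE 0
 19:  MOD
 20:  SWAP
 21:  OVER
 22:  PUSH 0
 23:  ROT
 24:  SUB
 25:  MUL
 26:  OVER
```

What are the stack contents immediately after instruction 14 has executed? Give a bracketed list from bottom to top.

PUSH -6 : -6
DUP     : -6 -6
PUSH -4 : -6 -6 -4
STORE 1 : -6 -6
EQ      : 1
PUSH -9 : 1 -9
PUSH -9 : 1 -9 -9
POP     : 1 -9
MOD     : 1
PUSH 12 : 1 12
OVER    : 1 12 1
EQ      : 1 0
POP     : 1
NEG     : -1

[-1]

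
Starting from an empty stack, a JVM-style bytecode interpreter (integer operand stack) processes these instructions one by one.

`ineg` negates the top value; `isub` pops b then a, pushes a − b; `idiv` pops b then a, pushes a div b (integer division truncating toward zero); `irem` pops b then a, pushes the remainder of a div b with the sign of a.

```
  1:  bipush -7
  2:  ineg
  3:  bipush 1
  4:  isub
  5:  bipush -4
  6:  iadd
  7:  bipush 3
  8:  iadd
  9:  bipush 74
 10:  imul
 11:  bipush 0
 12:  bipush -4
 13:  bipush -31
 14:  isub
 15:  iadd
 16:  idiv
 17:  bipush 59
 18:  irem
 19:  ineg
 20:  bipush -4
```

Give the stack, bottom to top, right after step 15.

bipush -7  → -7
ineg       → 7
bipush 1   → 7 1
isub       → 6
bipush -4  → 6 -4
iadd       → 2
bipush 3   → 2 3
iadd       → 5
bipush 74  → 5 74
imul       → 370
bipush 0   → 370 0
bipush -4  → 370 0 -4
bipush -31 → 370 0 -4 -31
isub       → 370 0 27
iadd       → 370 27

[370, 27]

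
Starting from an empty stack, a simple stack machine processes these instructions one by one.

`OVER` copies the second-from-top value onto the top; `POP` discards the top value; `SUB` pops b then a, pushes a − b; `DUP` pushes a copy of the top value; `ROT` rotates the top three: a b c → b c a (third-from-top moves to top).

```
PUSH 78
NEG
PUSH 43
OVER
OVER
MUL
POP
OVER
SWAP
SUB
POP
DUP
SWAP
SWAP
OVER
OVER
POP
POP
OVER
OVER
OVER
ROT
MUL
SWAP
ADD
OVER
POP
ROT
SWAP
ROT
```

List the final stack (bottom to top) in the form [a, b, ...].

PUSH 78 -> [78]
NEG     -> [-78]
PUSH 43 -> [-78, 43]
OVER    -> [-78, 43, -78]
OVER    -> [-78, 43, -78, 43]
MUL     -> [-78, 43, -3354]
POP     -> [-78, 43]
OVER    -> [-78, 43, -78]
SWAP    -> [-78, -78, 43]
SUB     -> [-78, -121]
POP     -> [-78]
DUP     -> [-78, -78]
SWAP    -> [-78, -78]
SWAP    -> [-78, -78]
OVER    -> [-78, -78, -78]
OVER    -> [-78, -78, -78, -78]
POP     -> [-78, -78, -78]
POP     -> [-78, -78]
OVER    -> [-78, -78, -78]
OVER    -> [-78, -78, -78, -78]
OVER    -> [-78, -78, -78, -78, -78]
ROT     -> [-78, -78, -78, -78, -78]
MUL     -> [-78, -78, -78, 6084]
SWAP    -> [-78, -78, 6084, -78]
ADD     -> [-78, -78, 6006]
OVER    -> [-78, -78, 6006, -78]
POP     -> [-78, -78, 6006]
ROT     -> [-78, 6006, -78]
SWAP    -> [-78, -78, 6006]
ROT     -> [-78, 6006, -78]

[-78, 6006, -78]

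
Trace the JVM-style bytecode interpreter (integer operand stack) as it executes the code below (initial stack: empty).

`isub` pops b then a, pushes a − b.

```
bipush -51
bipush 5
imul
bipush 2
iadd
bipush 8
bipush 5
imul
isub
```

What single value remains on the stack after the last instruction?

-293

bipush -51 : -51
bipush 5   : -51 5
imul       : -255
bipush 2   : -255 2
iadd       : -253
bipush 8   : -253 8
bipush 5   : -253 8 5
imul       : -253 40
isub       : -293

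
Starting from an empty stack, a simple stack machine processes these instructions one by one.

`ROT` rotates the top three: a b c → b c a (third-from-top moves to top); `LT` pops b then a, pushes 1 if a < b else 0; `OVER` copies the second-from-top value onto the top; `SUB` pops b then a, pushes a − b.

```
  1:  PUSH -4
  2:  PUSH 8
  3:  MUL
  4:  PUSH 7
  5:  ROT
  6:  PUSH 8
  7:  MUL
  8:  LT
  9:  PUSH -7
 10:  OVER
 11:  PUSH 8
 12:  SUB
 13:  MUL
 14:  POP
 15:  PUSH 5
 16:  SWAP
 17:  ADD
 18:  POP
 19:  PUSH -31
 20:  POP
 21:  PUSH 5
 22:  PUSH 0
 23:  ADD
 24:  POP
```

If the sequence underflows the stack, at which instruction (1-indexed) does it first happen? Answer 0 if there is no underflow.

5

PUSH -4 → [-4]
PUSH 8  → [-4, 8]
MUL     → [-32]
PUSH 7  → [-32, 7]
ROT  — needs 3 operands, stack has 2 → underflow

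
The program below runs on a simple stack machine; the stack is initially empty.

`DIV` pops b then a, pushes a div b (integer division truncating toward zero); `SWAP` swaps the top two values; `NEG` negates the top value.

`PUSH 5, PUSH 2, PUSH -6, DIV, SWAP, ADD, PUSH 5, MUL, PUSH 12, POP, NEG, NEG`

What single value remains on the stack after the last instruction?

25

PUSH 5  -> 5
PUSH 2  -> 5 2
PUSH -6 -> 5 2 -6
DIV     -> 5 0
SWAP    -> 0 5
ADD     -> 5
PUSH 5  -> 5 5
MUL     -> 25
PUSH 12 -> 25 12
POP     -> 25
NEG     -> -25
NEG     -> 25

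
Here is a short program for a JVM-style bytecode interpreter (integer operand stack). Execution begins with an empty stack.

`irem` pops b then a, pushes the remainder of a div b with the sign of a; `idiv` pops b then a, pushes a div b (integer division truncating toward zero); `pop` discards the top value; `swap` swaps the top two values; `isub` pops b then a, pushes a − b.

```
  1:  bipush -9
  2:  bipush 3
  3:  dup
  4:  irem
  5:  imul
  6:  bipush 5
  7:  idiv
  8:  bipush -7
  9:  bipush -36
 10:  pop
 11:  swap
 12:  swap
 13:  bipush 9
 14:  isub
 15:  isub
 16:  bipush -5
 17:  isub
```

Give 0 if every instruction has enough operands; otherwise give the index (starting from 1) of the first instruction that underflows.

bipush -9  → -9
bipush 3   → -9 3
dup        → -9 3 3
irem       → -9 0
imul       → 0
bipush 5   → 0 5
idiv       → 0
bipush -7  → 0 -7
bipush -36 → 0 -7 -36
pop        → 0 -7
swap       → -7 0
swap       → 0 -7
bipush 9   → 0 -7 9
isub       → 0 -16
isub       → 16
bipush -5  → 16 -5
isub       → 21

0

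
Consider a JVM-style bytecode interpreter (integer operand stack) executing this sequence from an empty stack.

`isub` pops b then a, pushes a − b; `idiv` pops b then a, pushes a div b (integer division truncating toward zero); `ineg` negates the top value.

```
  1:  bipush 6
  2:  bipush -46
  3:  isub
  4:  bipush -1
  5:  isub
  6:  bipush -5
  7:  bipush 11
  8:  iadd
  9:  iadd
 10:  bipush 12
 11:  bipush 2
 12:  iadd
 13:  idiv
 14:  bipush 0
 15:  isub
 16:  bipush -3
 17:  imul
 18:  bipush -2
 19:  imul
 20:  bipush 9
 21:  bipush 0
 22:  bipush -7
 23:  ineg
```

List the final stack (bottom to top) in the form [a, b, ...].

[24, 9, 0, 7]

bipush 6   → 6
bipush -46 → 6 -46
isub       → 52
bipush -1  → 52 -1
isub       → 53
bipush -5  → 53 -5
bipush 11  → 53 -5 11
iadd       → 53 6
iadd       → 59
bipush 12  → 59 12
bipush 2   → 59 12 2
iadd       → 59 14
idiv       → 4
bipush 0   → 4 0
isub       → 4
bipush -3  → 4 -3
imul       → -12
bipush -2  → -12 -2
imul       → 24
bipush 9   → 24 9
bipush 0   → 24 9 0
bipush -7  → 24 9 0 -7
ineg       → 24 9 0 7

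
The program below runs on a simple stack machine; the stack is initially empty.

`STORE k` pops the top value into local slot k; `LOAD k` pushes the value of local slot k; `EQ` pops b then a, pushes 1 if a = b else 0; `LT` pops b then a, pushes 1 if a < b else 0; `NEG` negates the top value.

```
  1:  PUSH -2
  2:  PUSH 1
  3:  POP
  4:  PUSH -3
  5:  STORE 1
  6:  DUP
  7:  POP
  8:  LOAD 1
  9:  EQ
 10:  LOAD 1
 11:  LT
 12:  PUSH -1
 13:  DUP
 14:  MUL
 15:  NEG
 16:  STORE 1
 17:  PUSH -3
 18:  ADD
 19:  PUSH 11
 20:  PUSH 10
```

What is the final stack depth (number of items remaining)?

3

PUSH -2 → [-2]
PUSH 1  → [-2, 1]
POP     → [-2]
PUSH -3 → [-2, -3]
STORE 1 → [-2]
DUP     → [-2, -2]
POP     → [-2]
LOAD 1  → [-2, -3]
EQ      → [0]
LOAD 1  → [0, -3]
LT      → [0]
PUSH -1 → [0, -1]
DUP     → [0, -1, -1]
MUL     → [0, 1]
NEG     → [0, -1]
STORE 1 → [0]
PUSH -3 → [0, -3]
ADD     → [-3]
PUSH 11 → [-3, 11]
PUSH 10 → [-3, 11, 10]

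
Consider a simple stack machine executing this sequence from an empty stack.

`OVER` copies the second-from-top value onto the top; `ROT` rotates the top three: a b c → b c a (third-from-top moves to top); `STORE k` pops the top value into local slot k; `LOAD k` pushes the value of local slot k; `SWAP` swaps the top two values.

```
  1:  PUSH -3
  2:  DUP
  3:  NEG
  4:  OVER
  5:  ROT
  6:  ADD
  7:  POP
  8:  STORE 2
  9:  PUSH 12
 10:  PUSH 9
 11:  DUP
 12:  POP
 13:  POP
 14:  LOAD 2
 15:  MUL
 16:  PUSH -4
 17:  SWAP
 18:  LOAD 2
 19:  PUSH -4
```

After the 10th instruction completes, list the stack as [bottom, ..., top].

[12, 9]

PUSH -3  [-3]
DUP      [-3, -3]
NEG      [-3, 3]
OVER     [-3, 3, -3]
ROT      [3, -3, -3]
ADD      [3, -6]
POP      [3]
STORE 2  []
PUSH 12  [12]
PUSH 9   [12, 9]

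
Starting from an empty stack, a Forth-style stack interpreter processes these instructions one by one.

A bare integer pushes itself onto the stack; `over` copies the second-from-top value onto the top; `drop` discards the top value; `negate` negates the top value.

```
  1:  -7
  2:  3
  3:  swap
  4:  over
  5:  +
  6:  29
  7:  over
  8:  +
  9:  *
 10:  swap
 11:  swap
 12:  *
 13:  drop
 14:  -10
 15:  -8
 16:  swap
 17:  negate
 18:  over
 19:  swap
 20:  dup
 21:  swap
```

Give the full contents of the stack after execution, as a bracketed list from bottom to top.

[-8, -8, 10, 10]

-7     -> -7
3      -> -7 3
swap   -> 3 -7
over   -> 3 -7 3
+      -> 3 -4
29     -> 3 -4 29
over   -> 3 -4 29 -4
+      -> 3 -4 25
*      -> 3 -100
swap   -> -100 3
swap   -> 3 -100
*      -> -300
drop   -> (empty)
-10    -> -10
-8     -> -10 -8
swap   -> -8 -10
negate -> -8 10
over   -> -8 10 -8
swap   -> -8 -8 10
dup    -> -8 -8 10 10
swap   -> -8 -8 10 10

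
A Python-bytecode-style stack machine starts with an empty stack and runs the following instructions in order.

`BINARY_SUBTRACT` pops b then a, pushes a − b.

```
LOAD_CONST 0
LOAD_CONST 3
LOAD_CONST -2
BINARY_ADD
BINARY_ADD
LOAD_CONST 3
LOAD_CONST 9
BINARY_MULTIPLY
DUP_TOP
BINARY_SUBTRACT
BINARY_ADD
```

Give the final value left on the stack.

LOAD_CONST 0    -> 0
LOAD_CONST 3    -> 0 3
LOAD_CONST -2   -> 0 3 -2
BINARY_ADD      -> 0 1
BINARY_ADD      -> 1
LOAD_CONST 3    -> 1 3
LOAD_CONST 9    -> 1 3 9
BINARY_MULTIPLY -> 1 27
DUP_TOP         -> 1 27 27
BINARY_SUBTRACT -> 1 0
BINARY_ADD      -> 1

1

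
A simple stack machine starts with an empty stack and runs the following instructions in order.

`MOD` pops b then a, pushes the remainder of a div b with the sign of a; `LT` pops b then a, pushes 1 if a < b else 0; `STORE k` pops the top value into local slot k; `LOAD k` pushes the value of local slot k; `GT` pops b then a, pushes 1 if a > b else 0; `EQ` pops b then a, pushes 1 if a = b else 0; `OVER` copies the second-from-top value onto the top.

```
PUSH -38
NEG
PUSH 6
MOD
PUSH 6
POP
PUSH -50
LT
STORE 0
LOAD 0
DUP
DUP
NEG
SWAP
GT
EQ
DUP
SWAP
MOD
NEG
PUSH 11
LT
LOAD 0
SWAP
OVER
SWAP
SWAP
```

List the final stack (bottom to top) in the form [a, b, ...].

[0, 1, 0]

PUSH -38 -> -38
NEG      -> 38
PUSH 6   -> 38 6
MOD      -> 2
PUSH 6   -> 2 6
POP      -> 2
PUSH -50 -> 2 -50
LT       -> 0
STORE 0  -> (empty)
LOAD 0   -> 0
DUP      -> 0 0
DUP      -> 0 0 0
NEG      -> 0 0 0
SWAP     -> 0 0 0
GT       -> 0 0
EQ       -> 1
DUP      -> 1 1
SWAP     -> 1 1
MOD      -> 0
NEG      -> 0
PUSH 11  -> 0 11
LT       -> 1
LOAD 0   -> 1 0
SWAP     -> 0 1
OVER     -> 0 1 0
SWAP     -> 0 0 1
SWAP     -> 0 1 0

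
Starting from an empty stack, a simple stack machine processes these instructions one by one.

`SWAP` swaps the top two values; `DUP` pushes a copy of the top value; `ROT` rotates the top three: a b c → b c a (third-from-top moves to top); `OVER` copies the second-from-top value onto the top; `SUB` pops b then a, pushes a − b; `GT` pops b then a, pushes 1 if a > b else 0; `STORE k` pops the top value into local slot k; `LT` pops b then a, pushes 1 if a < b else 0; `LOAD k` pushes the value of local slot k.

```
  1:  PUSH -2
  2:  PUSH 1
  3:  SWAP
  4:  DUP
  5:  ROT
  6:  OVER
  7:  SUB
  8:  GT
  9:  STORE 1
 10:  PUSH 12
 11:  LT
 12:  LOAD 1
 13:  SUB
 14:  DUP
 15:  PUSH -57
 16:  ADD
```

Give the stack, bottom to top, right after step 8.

PUSH -2  [-2]
PUSH 1   [-2, 1]
SWAP     [1, -2]
DUP      [1, -2, -2]
ROT      [-2, -2, 1]
OVER     [-2, -2, 1, -2]
SUB      [-2, -2, 3]
GT       [-2, 0]

[-2, 0]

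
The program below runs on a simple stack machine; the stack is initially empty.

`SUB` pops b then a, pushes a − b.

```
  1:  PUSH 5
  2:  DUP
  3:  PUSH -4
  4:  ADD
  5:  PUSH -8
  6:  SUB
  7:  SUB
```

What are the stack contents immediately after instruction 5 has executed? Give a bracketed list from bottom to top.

PUSH 5  → [5]
DUP     → [5, 5]
PUSH -4 → [5, 5, -4]
ADD     → [5, 1]
PUSH -8 → [5, 1, -8]

[5, 1, -8]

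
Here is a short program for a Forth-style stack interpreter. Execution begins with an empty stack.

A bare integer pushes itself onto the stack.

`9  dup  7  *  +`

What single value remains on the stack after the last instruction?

9   → 9
dup → 9 9
7   → 9 9 7
*   → 9 63
+   → 72

72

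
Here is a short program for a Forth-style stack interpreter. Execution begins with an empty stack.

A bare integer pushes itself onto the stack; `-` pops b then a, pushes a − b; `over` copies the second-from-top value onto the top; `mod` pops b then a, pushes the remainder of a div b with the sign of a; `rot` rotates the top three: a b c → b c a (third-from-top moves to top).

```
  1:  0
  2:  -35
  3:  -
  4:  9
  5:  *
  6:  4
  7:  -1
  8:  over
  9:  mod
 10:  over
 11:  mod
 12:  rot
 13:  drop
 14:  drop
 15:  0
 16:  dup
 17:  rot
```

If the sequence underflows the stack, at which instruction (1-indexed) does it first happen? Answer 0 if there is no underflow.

0

0    : 0
-35  : 0 -35
-    : 35
9    : 35 9
*    : 315
4    : 315 4
-1   : 315 4 -1
over : 315 4 -1 4
mod  : 315 4 -1
over : 315 4 -1 4
mod  : 315 4 -1
rot  : 4 -1 315
drop : 4 -1
drop : 4
0    : 4 0
dup  : 4 0 0
rot  : 0 0 4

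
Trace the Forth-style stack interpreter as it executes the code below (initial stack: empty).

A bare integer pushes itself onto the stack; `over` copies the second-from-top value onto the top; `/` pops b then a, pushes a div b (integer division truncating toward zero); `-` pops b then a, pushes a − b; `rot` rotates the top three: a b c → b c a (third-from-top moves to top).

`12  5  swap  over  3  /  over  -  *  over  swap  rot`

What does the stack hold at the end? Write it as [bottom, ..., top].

[5, -132, 5]

12    12
5     12 5
swap  5 12
over  5 12 5
3     5 12 5 3
/     5 12 1
over  5 12 1 12
-     5 12 -11
*     5 -132
over  5 -132 5
swap  5 5 -132
rot   5 -132 5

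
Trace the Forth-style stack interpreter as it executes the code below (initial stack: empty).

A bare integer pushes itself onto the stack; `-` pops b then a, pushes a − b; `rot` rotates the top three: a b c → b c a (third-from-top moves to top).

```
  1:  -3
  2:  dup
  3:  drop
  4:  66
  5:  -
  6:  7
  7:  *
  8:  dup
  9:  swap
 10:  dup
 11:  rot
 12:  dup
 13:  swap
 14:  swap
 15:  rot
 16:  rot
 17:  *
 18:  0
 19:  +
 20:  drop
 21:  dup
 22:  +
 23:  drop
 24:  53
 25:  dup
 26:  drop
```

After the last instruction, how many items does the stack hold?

-3    -3
dup   -3 -3
drop  -3
66    -3 66
-     -69
7     -69 7
*     -483
dup   -483 -483
swap  -483 -483
dup   -483 -483 -483
rot   -483 -483 -483
dup   -483 -483 -483 -483
swap  -483 -483 -483 -483
swap  -483 -483 -483 -483
rot   -483 -483 -483 -483
rot   -483 -483 -483 -483
*     -483 -483 233289
0     -483 -483 233289 0
+     -483 -483 233289
drop  -483 -483
dup   -483 -483 -483
+     -483 -966
drop  -483
53    -483 53
dup   -483 53 53
drop  -483 53

2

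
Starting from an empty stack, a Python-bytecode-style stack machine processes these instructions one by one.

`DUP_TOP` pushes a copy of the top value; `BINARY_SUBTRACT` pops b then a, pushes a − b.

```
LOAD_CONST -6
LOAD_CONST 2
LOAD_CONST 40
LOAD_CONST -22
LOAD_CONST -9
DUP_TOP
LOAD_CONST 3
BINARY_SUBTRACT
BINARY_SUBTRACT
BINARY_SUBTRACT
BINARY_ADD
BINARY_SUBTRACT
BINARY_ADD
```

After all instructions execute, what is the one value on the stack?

-19

LOAD_CONST -6    -6
LOAD_CONST 2     -6 2
LOAD_CONST 40    -6 2 40
LOAD_CONST -22   -6 2 40 -22
LOAD_CONST -9    -6 2 40 -22 -9
DUP_TOP          -6 2 40 -22 -9 -9
LOAD_CONST 3     -6 2 40 -22 -9 -9 3
BINARY_SUBTRACT  -6 2 40 -22 -9 -12
BINARY_SUBTRACT  -6 2 40 -22 3
BINARY_SUBTRACT  -6 2 40 -25
BINARY_ADD       -6 2 15
BINARY_SUBTRACT  -6 -13
BINARY_ADD       -19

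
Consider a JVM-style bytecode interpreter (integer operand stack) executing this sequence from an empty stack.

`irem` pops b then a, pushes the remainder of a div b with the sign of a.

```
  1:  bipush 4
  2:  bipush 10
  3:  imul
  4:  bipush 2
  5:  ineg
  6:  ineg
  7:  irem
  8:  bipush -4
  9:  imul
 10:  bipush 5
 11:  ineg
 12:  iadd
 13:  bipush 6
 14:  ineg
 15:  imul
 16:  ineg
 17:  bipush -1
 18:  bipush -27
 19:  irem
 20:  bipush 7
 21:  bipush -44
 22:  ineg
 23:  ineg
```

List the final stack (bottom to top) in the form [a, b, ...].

[-30, -1, 7, -44]

bipush 4    4
bipush 10   4 10
imul        40
bipush 2    40 2
ineg        40 -2
ineg        40 2
irem        0
bipush -4   0 -4
imul        0
bipush 5    0 5
ineg        0 -5
iadd        -5
bipush 6    -5 6
ineg        -5 -6
imul        30
ineg        -30
bipush -1   -30 -1
bipush -27  -30 -1 -27
irem        -30 -1
bipush 7    -30 -1 7
bipush -44  -30 -1 7 -44
ineg        -30 -1 7 44
ineg        -30 -1 7 -44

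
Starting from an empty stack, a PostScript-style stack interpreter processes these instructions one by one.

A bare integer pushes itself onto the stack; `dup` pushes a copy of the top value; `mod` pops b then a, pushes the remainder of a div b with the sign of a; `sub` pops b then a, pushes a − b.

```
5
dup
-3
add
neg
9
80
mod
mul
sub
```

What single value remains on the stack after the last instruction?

23

5    [5]
dup  [5, 5]
-3   [5, 5, -3]
add  [5, 2]
neg  [5, -2]
9    [5, -2, 9]
80   [5, -2, 9, 80]
mod  [5, -2, 9]
mul  [5, -18]
sub  [23]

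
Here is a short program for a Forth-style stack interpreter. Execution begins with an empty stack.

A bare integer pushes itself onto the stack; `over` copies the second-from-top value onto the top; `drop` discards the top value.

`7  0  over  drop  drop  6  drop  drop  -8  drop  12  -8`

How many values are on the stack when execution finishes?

7    -> [7]
0    -> [7, 0]
over -> [7, 0, 7]
drop -> [7, 0]
drop -> [7]
6    -> [7, 6]
drop -> [7]
drop -> []
-8   -> [-8]
drop -> []
12   -> [12]
-8   -> [12, -8]

2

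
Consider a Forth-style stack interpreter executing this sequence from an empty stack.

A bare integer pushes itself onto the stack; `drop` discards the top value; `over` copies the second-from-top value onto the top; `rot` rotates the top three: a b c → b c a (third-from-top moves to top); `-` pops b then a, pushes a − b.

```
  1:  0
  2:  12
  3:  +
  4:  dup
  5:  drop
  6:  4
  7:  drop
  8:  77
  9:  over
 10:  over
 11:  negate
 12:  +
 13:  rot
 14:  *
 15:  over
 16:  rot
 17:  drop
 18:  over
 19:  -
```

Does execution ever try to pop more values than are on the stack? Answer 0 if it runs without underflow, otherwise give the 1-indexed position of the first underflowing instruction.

0

0      : [0]
12     : [0, 12]
+      : [12]
dup    : [12, 12]
drop   : [12]
4      : [12, 4]
drop   : [12]
77     : [12, 77]
over   : [12, 77, 12]
over   : [12, 77, 12, 77]
negate : [12, 77, 12, -77]
+      : [12, 77, -65]
rot    : [77, -65, 12]
*      : [77, -780]
over   : [77, -780, 77]
rot    : [-780, 77, 77]
drop   : [-780, 77]
over   : [-780, 77, -780]
-      : [-780, 857]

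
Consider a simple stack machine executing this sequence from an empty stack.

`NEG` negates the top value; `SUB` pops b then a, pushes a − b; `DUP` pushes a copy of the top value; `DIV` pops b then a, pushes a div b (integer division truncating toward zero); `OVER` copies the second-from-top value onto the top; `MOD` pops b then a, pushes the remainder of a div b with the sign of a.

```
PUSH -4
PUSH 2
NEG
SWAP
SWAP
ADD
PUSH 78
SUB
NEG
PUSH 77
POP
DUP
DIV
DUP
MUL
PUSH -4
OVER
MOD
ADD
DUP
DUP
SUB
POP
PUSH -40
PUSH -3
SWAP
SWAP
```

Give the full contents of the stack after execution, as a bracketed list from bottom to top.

PUSH -4   [-4]
PUSH 2    [-4, 2]
NEG       [-4, -2]
SWAP      [-2, -4]
SWAP      [-4, -2]
ADD       [-6]
PUSH 78   [-6, 78]
SUB       [-84]
NEG       [84]
PUSH 77   [84, 77]
POP       [84]
DUP       [84, 84]
DIV       [1]
DUP       [1, 1]
MUL       [1]
PUSH -4   [1, -4]
OVER      [1, -4, 1]
MOD       [1, 0]
ADD       [1]
DUP       [1, 1]
DUP       [1, 1, 1]
SUB       [1, 0]
POP       [1]
PUSH -40  [1, -40]
PUSH -3   [1, -40, -3]
SWAP      [1, -3, -40]
SWAP      [1, -40, -3]

[1, -40, -3]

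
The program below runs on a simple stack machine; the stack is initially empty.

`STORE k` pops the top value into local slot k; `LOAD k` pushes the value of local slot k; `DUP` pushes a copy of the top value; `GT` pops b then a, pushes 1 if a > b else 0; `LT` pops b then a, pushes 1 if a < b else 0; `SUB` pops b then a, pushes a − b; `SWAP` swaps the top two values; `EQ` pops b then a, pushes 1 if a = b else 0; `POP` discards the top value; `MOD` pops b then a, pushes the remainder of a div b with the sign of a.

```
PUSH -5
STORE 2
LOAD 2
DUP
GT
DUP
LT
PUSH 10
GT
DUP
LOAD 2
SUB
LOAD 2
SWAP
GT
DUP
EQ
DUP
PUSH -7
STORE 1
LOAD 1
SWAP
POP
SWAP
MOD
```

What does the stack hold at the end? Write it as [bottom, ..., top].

PUSH -5 : [-5]
STORE 2 : []
LOAD 2  : [-5]
DUP     : [-5, -5]
GT      : [0]
DUP     : [0, 0]
LT      : [0]
PUSH 10 : [0, 10]
GT      : [0]
DUP     : [0, 0]
LOAD 2  : [0, 0, -5]
SUB     : [0, 5]
LOAD 2  : [0, 5, -5]
SWAP    : [0, -5, 5]
GT      : [0, 0]
DUP     : [0, 0, 0]
EQ      : [0, 1]
DUP     : [0, 1, 1]
PUSH -7 : [0, 1, 1, -7]
STORE 1 : [0, 1, 1]
LOAD 1  : [0, 1, 1, -7]
SWAP    : [0, 1, -7, 1]
POP     : [0, 1, -7]
SWAP    : [0, -7, 1]
MOD     : [0, 0]

[0, 0]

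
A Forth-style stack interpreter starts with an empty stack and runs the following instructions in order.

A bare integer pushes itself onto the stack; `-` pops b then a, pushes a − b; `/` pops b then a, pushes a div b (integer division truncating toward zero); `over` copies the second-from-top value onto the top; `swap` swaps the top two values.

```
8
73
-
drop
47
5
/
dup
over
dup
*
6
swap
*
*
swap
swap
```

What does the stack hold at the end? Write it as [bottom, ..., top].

[9, 4374]

8    → 8
73   → 8 73
-    → -65
drop → (empty)
47   → 47
5    → 47 5
/    → 9
dup  → 9 9
over → 9 9 9
dup  → 9 9 9 9
*    → 9 9 81
6    → 9 9 81 6
swap → 9 9 6 81
*    → 9 9 486
*    → 9 4374
swap → 4374 9
swap → 9 4374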